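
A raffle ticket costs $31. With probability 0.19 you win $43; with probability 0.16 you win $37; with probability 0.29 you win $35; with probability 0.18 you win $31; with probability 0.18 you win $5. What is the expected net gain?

-0.28

E[payout] = 43·0.19 + 37·0.16 + 35·0.29 + 31·0.18 + 5·0.18
 = 8.17 + 5.92 + 10.15 + 5.58 + 0.9
 = 30.72
Net = 30.72 - 31 = -0.28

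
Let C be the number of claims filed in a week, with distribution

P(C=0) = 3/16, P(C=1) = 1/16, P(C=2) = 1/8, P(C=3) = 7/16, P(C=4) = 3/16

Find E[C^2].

7.5

E[C^2] = Σ c^2·P(C=c)
 = 0·3/16 + 1·1/16 + 4·1/8 + 9·7/16 + 16·3/16
 = 0 + 1/16 + 1/2 + 63/16 + 3
 = 15/2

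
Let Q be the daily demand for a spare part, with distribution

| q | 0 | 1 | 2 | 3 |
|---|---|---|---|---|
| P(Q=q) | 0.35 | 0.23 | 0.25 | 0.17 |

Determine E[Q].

1.24

E[Q] = Σ q·P(Q=q)
 = 0·0.35 + 1·0.23 + 2·0.25 + 3·0.17
 = 0 + 0.23 + 0.5 + 0.51
 = 1.24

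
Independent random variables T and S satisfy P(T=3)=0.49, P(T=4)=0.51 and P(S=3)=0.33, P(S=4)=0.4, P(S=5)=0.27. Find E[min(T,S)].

E[min(T,S)] = Σ_t Σ_s min(t,s) · P(T=t)P(S=s)
 = 3·0.1617 + 3·0.196 + 3·0.1323 + 3·0.1683 + 4·0.204 + 4·0.1377
 = 0.4851 + 0.588 + 0.3969 + 0.5049 + 0.816 + 0.5508
 = 3.3417

3.3417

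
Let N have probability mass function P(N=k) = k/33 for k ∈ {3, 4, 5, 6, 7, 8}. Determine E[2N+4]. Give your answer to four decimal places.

16.0606

E[2N+4] = Σ (2n+4)·P(N=n)
 = 10·1/11 + 12·4/33 + 14·5/33 + 16·2/11 + 18·7/33 + 20·8/33
 = 10/11 + 16/11 + 70/33 + 32/11 + 42/11 + 160/33
 = 530/33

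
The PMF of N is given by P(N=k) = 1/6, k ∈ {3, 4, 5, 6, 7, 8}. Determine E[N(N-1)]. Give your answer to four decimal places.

E[N(N-1)] = Σ n(n-1)·P(N=n)
 = 6·1/6 + 12·1/6 + 20·1/6 + 30·1/6 + 42·1/6 + 56·1/6
 = 1 + 2 + 10/3 + 5 + 7 + 28/3
 = 83/3

27.6667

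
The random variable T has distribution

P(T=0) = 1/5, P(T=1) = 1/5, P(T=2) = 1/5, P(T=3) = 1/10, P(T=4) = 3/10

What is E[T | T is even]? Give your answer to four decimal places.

2.2857

P(T is even) = 1/5 + 1/5 + 3/10 = 7/10.
E[T | T is even] = [0·1/5 + 2·1/5 + 4·3/10] / (7/10)
 = 8/5 / (7/10)
 = 16/7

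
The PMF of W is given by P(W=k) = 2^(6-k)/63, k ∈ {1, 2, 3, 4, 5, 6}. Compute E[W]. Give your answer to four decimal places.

E[W] = Σ w·P(W=w)
 = 1·32/63 + 2·16/63 + 3·8/63 + 4·4/63 + 5·2/63 + 6·1/63
 = 32/63 + 32/63 + 8/21 + 16/63 + 10/63 + 2/21
 = 40/21

1.9048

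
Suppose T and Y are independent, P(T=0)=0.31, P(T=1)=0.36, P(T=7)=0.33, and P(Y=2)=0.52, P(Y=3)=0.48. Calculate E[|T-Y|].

2.7932

E[|T-Y|] = Σ_t Σ_y |t-y| · P(T=t)P(Y=y)
 = 2·0.1612 + 3·0.1488 + 1·0.1872 + 2·0.1728 + 5·0.1716 + 4·0.1584
 = 0.3224 + 0.4464 + 0.1872 + 0.3456 + 0.858 + 0.6336
 = 2.7932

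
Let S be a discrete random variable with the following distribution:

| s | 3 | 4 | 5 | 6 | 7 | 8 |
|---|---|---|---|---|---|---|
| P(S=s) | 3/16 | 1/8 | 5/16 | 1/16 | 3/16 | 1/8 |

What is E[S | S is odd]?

5

P(S is odd) = 3/16 + 5/16 + 3/16 = 11/16.
E[S | S is odd] = [3·3/16 + 5·5/16 + 7·3/16] / (11/16)
 = 55/16 / (11/16)
 = 5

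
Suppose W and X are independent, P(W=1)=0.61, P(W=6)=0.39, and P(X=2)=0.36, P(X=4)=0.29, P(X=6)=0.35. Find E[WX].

E[WX] = Σ_w Σ_x wx · P(W=w)P(X=x)
 = 2·0.2196 + 4·0.1769 + 6·0.2135 + 12·0.1404 + 24·0.1131 + 36·0.1365
 = 0.4392 + 0.7076 + 1.281 + 1.6848 + 2.7144 + 4.914
 = 11.741

11.741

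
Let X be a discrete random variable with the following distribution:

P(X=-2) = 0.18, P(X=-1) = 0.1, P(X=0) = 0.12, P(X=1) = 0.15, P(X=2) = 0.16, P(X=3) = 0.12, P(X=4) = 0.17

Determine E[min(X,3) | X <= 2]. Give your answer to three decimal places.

0.014

P(X <= 2) = 0.18 + 0.1 + 0.12 + 0.15 + 0.16 = 0.71.
E[min(X,3) | X <= 2] = [(-2)·0.18 + (-1)·0.1 + 0·0.12 + 1·0.15 + 2·0.16] / 0.71
 = 0.01 / 0.71
 = 1/71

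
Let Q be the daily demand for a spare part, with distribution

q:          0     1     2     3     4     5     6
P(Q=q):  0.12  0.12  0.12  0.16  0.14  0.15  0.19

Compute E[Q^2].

14.87

E[Q^2] = Σ q^2·P(Q=q)
 = 0·0.12 + 1·0.12 + 4·0.12 + 9·0.16 + 16·0.14 + 25·0.15 + 36·0.19
 = 0 + 0.12 + 0.48 + 1.44 + 2.24 + 3.75 + 6.84
 = 14.87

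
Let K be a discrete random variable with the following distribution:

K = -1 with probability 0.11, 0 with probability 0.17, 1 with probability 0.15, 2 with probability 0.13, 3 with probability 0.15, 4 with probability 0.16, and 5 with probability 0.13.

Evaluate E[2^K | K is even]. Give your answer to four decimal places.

P(K is even) = 0.17 + 0.13 + 0.16 = 0.46.
E[2^K | K is even] = [1·0.17 + 4·0.13 + 16·0.16] / 0.46
 = 3.25 / 0.46
 = 325/46

7.0652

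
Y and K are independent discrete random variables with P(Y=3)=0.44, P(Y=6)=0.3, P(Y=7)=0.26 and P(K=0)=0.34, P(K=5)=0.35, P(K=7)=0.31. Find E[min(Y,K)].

2.9734

E[min(Y,K)] = Σ_y Σ_k min(y,k) · P(Y=y)P(K=k)
 = 0·0.1496 + 3·0.154 + 3·0.1364 + 0·0.102 + 5·0.105 + 6·0.093 + 0·0.0884 + 5·0.091 + 7·0.0806
 = 0 + 0.462 + 0.4092 + 0 + 0.525 + 0.558 + 0 + 0.455 + 0.5642
 = 2.9734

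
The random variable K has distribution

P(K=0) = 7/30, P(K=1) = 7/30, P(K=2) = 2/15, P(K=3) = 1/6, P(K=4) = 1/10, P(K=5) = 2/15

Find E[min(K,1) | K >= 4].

P(K >= 4) = 1/10 + 2/15 = 7/30.
E[min(K,1) | K >= 4] = [1·1/10 + 1·2/15] / (7/30)
 = 7/30 / (7/30)
 = 1

1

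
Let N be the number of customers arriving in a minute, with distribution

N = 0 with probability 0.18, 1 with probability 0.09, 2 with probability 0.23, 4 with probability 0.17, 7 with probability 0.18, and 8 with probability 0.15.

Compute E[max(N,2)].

4.14

E[max(N,2)] = Σ max(n,2)·P(N=n)
 = 2·0.18 + 2·0.09 + 2·0.23 + 4·0.17 + 7·0.18 + 8·0.15
 = 0.36 + 0.18 + 0.46 + 0.68 + 1.26 + 1.2
 = 4.14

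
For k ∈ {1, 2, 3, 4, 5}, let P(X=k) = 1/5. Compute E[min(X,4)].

2.8

E[min(X,4)] = Σ min(x,4)·P(X=x)
 = 1·1/5 + 2·1/5 + 3·1/5 + 4·1/5 + 4·1/5
 = 1/5 + 2/5 + 3/5 + 4/5 + 4/5
 = 14/5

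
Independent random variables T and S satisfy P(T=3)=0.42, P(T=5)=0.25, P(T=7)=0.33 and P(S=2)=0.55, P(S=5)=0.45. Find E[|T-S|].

E[|T-S|] = Σ_t Σ_s |t-s| · P(T=t)P(S=s)
 = 1·0.231 + 2·0.189 + 3·0.1375 + 0·0.1125 + 5·0.1815 + 2·0.1485
 = 0.231 + 0.378 + 0.4125 + 0 + 0.9075 + 0.297
 = 2.226

2.226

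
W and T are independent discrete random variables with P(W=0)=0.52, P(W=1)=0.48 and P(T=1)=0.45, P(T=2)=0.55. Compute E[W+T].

E[W+T] = Σ_w Σ_t (w+t) · P(W=w)P(T=t)
 = 1·0.234 + 2·0.286 + 2·0.216 + 3·0.264
 = 0.234 + 0.572 + 0.432 + 0.792
 = 2.03

2.03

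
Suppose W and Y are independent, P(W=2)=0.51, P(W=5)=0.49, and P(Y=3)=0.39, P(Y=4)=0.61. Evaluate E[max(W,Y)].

4.2911

E[max(W,Y)] = Σ_w Σ_y max(w,y) · P(W=w)P(Y=y)
 = 3·0.1989 + 4·0.3111 + 5·0.1911 + 5·0.2989
 = 0.5967 + 1.2444 + 0.9555 + 1.4945
 = 4.2911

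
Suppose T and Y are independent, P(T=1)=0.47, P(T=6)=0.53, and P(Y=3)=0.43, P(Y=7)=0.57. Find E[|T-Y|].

2.9974

E[|T-Y|] = Σ_t Σ_y |t-y| · P(T=t)P(Y=y)
 = 2·0.2021 + 6·0.2679 + 3·0.2279 + 1·0.3021
 = 0.4042 + 1.6074 + 0.6837 + 0.3021
 = 2.9974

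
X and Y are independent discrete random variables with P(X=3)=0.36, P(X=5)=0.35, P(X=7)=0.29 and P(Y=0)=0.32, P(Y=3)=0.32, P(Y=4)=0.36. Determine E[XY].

E[XY] = Σ_x Σ_y xy · P(X=x)P(Y=y)
 = 0·0.1152 + 9·0.1152 + 12·0.1296 + 0·0.112 + 15·0.112 + 20·0.126 + 0·0.0928 + 21·0.0928 + 28·0.1044
 = 0 + 1.0368 + 1.5552 + 0 + 1.68 + 2.52 + 0 + 1.9488 + 2.9232
 = 11.664

11.664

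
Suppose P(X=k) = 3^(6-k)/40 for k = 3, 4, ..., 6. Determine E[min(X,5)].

E[min(X,5)] = Σ min(x,5)·P(X=x)
 = 3·27/40 + 4·9/40 + 5·3/40 + 5·1/40
 = 81/40 + 9/10 + 3/8 + 1/8
 = 137/40

3.425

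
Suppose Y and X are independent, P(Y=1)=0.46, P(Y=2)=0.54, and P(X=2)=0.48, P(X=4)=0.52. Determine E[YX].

E[YX] = Σ_y Σ_x yx · P(Y=y)P(X=x)
 = 2·0.2208 + 4·0.2392 + 4·0.2592 + 8·0.2808
 = 0.4416 + 0.9568 + 1.0368 + 2.2464
 = 4.6816

4.6816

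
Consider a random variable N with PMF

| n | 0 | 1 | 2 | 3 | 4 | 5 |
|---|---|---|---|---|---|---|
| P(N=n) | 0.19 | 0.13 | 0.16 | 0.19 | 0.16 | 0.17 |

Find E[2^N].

10.61

E[2^N] = Σ 2^n·P(N=n)
 = 1·0.19 + 2·0.13 + 4·0.16 + 8·0.19 + 16·0.16 + 32·0.17
 = 0.19 + 0.26 + 0.64 + 1.52 + 2.56 + 5.44
 = 10.61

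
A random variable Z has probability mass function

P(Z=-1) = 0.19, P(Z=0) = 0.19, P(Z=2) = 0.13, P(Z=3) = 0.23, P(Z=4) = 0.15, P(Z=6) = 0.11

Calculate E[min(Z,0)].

E[min(Z,0)] = Σ min(z,0)·P(Z=z)
 = (-1)·0.19 + 0·0.19 + 0·0.13 + 0·0.23 + 0·0.15 + 0·0.11
 = (-0.19) + 0 + 0 + 0 + 0 + 0
 = -0.19

-0.19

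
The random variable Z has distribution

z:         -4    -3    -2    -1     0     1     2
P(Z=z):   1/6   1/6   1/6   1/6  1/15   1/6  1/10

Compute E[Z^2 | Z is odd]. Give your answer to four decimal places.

3.6667

P(Z is odd) = 1/6 + 1/6 + 1/6 = 1/2.
E[Z^2 | Z is odd] = [9·1/6 + 1·1/6 + 1·1/6] / (1/2)
 = 11/6 / (1/2)
 = 11/3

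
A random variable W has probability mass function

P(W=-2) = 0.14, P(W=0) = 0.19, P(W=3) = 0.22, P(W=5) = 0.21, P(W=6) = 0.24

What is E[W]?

E[W] = Σ w·P(W=w)
 = (-2)·0.14 + 0·0.19 + 3·0.22 + 5·0.21 + 6·0.24
 = (-0.28) + 0 + 0.66 + 1.05 + 1.44
 = 2.87

2.87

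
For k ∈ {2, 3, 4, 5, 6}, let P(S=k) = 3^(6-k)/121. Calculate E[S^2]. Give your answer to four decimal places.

E[S^2] = Σ s^2·P(S=s)
 = 4·81/121 + 9·27/121 + 16·9/121 + 25·3/121 + 36·1/121
 = 324/121 + 243/121 + 144/121 + 75/121 + 36/121
 = 822/121

6.7934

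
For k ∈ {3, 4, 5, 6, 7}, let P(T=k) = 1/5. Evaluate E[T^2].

E[T^2] = Σ t^2·P(T=t)
 = 9·1/5 + 16·1/5 + 25·1/5 + 36·1/5 + 49·1/5
 = 9/5 + 16/5 + 5 + 36/5 + 49/5
 = 27

27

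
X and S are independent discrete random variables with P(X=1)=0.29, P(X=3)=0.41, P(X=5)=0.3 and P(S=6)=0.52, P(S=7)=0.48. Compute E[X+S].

9.5

E[X+S] = Σ_x Σ_s (x+s) · P(X=x)P(S=s)
 = 7·0.1508 + 8·0.1392 + 9·0.2132 + 10·0.1968 + 11·0.156 + 12·0.144
 = 1.0556 + 1.1136 + 1.9188 + 1.968 + 1.716 + 1.728
 = 9.5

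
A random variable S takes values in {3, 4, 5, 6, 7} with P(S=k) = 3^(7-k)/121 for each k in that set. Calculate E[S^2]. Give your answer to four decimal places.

E[S^2] = Σ s^2·P(S=s)
 = 9·81/121 + 16·27/121 + 25·9/121 + 36·3/121 + 49·1/121
 = 729/121 + 432/121 + 225/121 + 108/121 + 49/121
 = 1543/121

12.7521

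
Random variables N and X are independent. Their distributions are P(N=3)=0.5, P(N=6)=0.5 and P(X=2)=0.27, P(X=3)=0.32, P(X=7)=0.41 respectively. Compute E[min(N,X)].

3.345

E[min(N,X)] = Σ_n Σ_x min(n,x) · P(N=n)P(X=x)
 = 2·0.135 + 3·0.16 + 3·0.205 + 2·0.135 + 3·0.16 + 6·0.205
 = 0.27 + 0.48 + 0.615 + 0.27 + 0.48 + 1.23
 = 3.345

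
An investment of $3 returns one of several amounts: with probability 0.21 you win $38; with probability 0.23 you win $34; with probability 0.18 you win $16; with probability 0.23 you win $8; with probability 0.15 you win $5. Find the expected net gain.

E[payout] = 38·0.21 + 34·0.23 + 16·0.18 + 8·0.23 + 5·0.15
 = 7.98 + 7.82 + 2.88 + 1.84 + 0.75
 = 21.27
Net = 21.27 - 3 = 18.27

18.27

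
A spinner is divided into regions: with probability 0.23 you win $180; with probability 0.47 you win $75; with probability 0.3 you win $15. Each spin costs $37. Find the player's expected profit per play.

44.15

E[payout] = 180·0.23 + 75·0.47 + 15·0.3
 = 41.4 + 35.25 + 4.5
 = 81.15
Net = 81.15 - 37 = 44.15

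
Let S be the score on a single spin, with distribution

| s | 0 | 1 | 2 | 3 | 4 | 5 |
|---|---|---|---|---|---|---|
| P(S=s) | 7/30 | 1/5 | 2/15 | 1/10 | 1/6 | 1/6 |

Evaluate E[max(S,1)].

E[max(S,1)] = Σ max(s,1)·P(S=s)
 = 1·7/30 + 1·1/5 + 2·2/15 + 3·1/10 + 4·1/6 + 5·1/6
 = 7/30 + 1/5 + 4/15 + 3/10 + 2/3 + 5/6
 = 5/2

2.5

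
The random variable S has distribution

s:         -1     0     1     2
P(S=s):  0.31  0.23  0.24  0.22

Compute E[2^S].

1.745

E[2^S] = Σ 2^s·P(S=s)
 = 0.5·0.31 + 1·0.23 + 2·0.24 + 4·0.22
 = 0.155 + 0.23 + 0.48 + 0.88
 = 1.745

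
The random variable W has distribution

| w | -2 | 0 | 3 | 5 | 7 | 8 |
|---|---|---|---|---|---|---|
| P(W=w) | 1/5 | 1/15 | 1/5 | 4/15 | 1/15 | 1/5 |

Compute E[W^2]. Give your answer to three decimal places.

25.333

E[W^2] = Σ w^2·P(W=w)
 = 4·1/5 + 0·1/15 + 9·1/5 + 25·4/15 + 49·1/15 + 64·1/5
 = 4/5 + 0 + 9/5 + 20/3 + 49/15 + 64/5
 = 76/3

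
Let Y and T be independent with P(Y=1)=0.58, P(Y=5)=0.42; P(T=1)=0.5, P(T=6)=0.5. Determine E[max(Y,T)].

E[max(Y,T)] = Σ_y Σ_t max(y,t) · P(Y=y)P(T=t)
 = 1·0.29 + 6·0.29 + 5·0.21 + 6·0.21
 = 0.29 + 1.74 + 1.05 + 1.26
 = 4.34

4.34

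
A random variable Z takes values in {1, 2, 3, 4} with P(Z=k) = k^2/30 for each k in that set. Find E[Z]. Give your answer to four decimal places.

3.3333

E[Z] = Σ z·P(Z=z)
 = 1·1/30 + 2·2/15 + 3·3/10 + 4·8/15
 = 1/30 + 4/15 + 9/10 + 32/15
 = 10/3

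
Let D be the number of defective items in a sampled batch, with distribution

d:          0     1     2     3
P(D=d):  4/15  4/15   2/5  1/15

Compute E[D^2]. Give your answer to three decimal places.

E[D^2] = Σ d^2·P(D=d)
 = 0·4/15 + 1·4/15 + 4·2/5 + 9·1/15
 = 0 + 4/15 + 8/5 + 3/5
 = 37/15

2.467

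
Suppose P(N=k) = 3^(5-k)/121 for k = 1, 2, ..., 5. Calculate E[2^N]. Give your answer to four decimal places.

E[2^N] = Σ 2^n·P(N=n)
 = 2·81/121 + 4·27/121 + 8·9/121 + 16·3/121 + 32·1/121
 = 162/121 + 108/121 + 72/121 + 48/121 + 32/121
 = 422/121

3.4876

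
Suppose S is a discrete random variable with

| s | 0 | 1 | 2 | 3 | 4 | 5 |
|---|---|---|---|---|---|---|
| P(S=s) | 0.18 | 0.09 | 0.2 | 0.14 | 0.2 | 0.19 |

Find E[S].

2.66

E[S] = Σ s·P(S=s)
 = 0·0.18 + 1·0.09 + 2·0.2 + 3·0.14 + 4·0.2 + 5·0.19
 = 0 + 0.09 + 0.4 + 0.42 + 0.8 + 0.95
 = 2.66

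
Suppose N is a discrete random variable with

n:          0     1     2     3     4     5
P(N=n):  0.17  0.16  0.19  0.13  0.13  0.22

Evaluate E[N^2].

E[N^2] = Σ n^2·P(N=n)
 = 0·0.17 + 1·0.16 + 4·0.19 + 9·0.13 + 16·0.13 + 25·0.22
 = 0 + 0.16 + 0.76 + 1.17 + 2.08 + 5.5
 = 9.67

9.67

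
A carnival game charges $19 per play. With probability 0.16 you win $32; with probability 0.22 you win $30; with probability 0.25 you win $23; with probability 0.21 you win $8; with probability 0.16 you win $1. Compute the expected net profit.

0.31

E[payout] = 32·0.16 + 30·0.22 + 23·0.25 + 8·0.21 + 1·0.16
 = 5.12 + 6.6 + 5.75 + 1.68 + 0.16
 = 19.31
Net = 19.31 - 19 = 0.31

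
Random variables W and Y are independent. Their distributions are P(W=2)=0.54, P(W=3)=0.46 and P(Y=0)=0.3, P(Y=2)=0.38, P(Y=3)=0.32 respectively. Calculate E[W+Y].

4.18

E[W+Y] = Σ_w Σ_y (w+y) · P(W=w)P(Y=y)
 = 2·0.162 + 4·0.2052 + 5·0.1728 + 3·0.138 + 5·0.1748 + 6·0.1472
 = 0.324 + 0.8208 + 0.864 + 0.414 + 0.874 + 0.8832
 = 4.18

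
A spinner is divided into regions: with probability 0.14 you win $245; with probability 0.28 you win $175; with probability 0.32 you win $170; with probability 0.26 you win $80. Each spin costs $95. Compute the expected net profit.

E[payout] = 245·0.14 + 175·0.28 + 170·0.32 + 80·0.26
 = 34.3 + 49 + 54.4 + 20.8
 = 158.5
Net = 158.5 - 95 = 63.5

63.5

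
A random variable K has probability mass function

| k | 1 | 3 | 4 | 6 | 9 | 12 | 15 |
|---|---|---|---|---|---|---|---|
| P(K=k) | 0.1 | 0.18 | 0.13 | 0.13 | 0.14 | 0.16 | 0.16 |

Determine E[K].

E[K] = Σ k·P(K=k)
 = 1·0.1 + 3·0.18 + 4·0.13 + 6·0.13 + 9·0.14 + 12·0.16 + 15·0.16
 = 0.1 + 0.54 + 0.52 + 0.78 + 1.26 + 1.92 + 2.4
 = 7.52

7.52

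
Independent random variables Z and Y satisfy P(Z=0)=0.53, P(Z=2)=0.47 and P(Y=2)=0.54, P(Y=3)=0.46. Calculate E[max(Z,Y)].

2.46

E[max(Z,Y)] = Σ_z Σ_y max(z,y) · P(Z=z)P(Y=y)
 = 2·0.2862 + 3·0.2438 + 2·0.2538 + 3·0.2162
 = 0.5724 + 0.7314 + 0.5076 + 0.6486
 = 2.46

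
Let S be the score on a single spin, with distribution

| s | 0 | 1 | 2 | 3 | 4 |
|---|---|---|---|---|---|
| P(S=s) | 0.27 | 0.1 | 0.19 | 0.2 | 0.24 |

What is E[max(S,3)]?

3.24

E[max(S,3)] = Σ max(s,3)·P(S=s)
 = 3·0.27 + 3·0.1 + 3·0.19 + 3·0.2 + 4·0.24
 = 0.81 + 0.3 + 0.57 + 0.6 + 0.96
 = 3.24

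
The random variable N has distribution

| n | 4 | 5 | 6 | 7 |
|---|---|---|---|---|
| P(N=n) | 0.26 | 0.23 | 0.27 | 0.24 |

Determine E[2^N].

E[2^N] = Σ 2^n·P(N=n)
 = 16·0.26 + 32·0.23 + 64·0.27 + 128·0.24
 = 4.16 + 7.36 + 17.28 + 30.72
 = 59.52

59.52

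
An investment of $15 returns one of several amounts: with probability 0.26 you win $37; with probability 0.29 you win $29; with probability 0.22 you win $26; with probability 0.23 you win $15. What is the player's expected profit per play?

12.2

E[payout] = 37·0.26 + 29·0.29 + 26·0.22 + 15·0.23
 = 9.62 + 8.41 + 5.72 + 3.45
 = 27.2
Net = 27.2 - 15 = 12.2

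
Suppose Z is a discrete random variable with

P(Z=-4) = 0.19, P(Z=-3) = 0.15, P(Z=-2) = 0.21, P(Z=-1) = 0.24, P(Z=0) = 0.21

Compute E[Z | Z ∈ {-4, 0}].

P(Z ∈ {-4, 0}) = 0.19 + 0.21 = 0.4.
E[Z | Z ∈ {-4, 0}] = [(-4)·0.19 + 0·0.21] / 0.4
 = -0.76 / 0.4
 = -19/10

-1.9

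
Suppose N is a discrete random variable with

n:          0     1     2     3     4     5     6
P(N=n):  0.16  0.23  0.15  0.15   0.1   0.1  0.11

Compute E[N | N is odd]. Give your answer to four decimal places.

P(N is odd) = 0.23 + 0.15 + 0.1 = 0.48.
E[N | N is odd] = [1·0.23 + 3·0.15 + 5·0.1] / 0.48
 = 1.18 / 0.48
 = 59/24

2.4583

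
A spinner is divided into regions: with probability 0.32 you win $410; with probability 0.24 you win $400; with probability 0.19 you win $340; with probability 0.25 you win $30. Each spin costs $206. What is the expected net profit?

93.3

E[payout] = 410·0.32 + 400·0.24 + 340·0.19 + 30·0.25
 = 131.2 + 96 + 64.6 + 7.5
 = 299.3
Net = 299.3 - 206 = 93.3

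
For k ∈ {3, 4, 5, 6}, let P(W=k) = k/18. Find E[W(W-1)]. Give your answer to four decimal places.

19.2222

E[W(W-1)] = Σ w(w-1)·P(W=w)
 = 6·1/6 + 12·2/9 + 20·5/18 + 30·1/3
 = 1 + 8/3 + 50/9 + 10
 = 173/9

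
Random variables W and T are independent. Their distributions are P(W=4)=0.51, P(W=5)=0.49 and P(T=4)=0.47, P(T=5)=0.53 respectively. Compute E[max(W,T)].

4.7603

E[max(W,T)] = Σ_w Σ_t max(w,t) · P(W=w)P(T=t)
 = 4·0.2397 + 5·0.2703 + 5·0.2303 + 5·0.2597
 = 0.9588 + 1.3515 + 1.1515 + 1.2985
 = 4.7603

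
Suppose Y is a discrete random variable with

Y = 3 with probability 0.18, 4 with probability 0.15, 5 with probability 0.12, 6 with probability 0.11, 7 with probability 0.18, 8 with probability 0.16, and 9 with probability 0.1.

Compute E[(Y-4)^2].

7.42

E[(Y-4)^2] = Σ (y-4)^2·P(Y=y)
 = 1·0.18 + 0·0.15 + 1·0.12 + 4·0.11 + 9·0.18 + 16·0.16 + 25·0.1
 = 0.18 + 0 + 0.12 + 0.44 + 1.62 + 2.56 + 2.5
 = 7.42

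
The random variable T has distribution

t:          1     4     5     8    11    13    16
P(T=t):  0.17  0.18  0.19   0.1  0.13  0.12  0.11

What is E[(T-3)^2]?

43.03

E[(T-3)^2] = Σ (t-3)^2·P(T=t)
 = 4·0.17 + 1·0.18 + 4·0.19 + 25·0.1 + 64·0.13 + 100·0.12 + 169·0.11
 = 0.68 + 0.18 + 0.76 + 2.5 + 8.32 + 12 + 18.59
 = 43.03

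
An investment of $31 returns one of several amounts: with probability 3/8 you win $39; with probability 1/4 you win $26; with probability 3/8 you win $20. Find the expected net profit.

-2.375

E[payout] = 39·3/8 + 26·1/4 + 20·3/8
 = 117/8 + 13/2 + 15/2
 = 229/8
Net = 229/8 - 31 = -19/8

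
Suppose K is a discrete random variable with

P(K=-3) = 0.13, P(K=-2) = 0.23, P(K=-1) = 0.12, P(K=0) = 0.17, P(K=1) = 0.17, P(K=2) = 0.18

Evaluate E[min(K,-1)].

E[min(K,-1)] = Σ min(k,-1)·P(K=k)
 = (-3)·0.13 + (-2)·0.23 + (-1)·0.12 + (-1)·0.17 + (-1)·0.17 + (-1)·0.18
 = (-0.39) + (-0.46) + (-0.12) + (-0.17) + (-0.17) + (-0.18)
 = -1.49

-1.49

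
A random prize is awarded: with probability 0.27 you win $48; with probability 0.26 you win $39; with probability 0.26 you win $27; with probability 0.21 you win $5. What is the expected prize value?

31.17

E[payout] = 48·0.27 + 39·0.26 + 27·0.26 + 5·0.21
 = 12.96 + 10.14 + 7.02 + 1.05
 = 31.17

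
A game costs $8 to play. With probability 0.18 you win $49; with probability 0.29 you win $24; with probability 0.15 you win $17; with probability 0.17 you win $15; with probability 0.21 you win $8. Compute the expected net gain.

E[payout] = 49·0.18 + 24·0.29 + 17·0.15 + 15·0.17 + 8·0.21
 = 8.82 + 6.96 + 2.55 + 2.55 + 1.68
 = 22.56
Net = 22.56 - 8 = 14.56

14.56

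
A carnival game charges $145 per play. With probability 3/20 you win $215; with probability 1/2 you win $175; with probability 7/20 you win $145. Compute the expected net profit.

E[payout] = 215·3/20 + 175·1/2 + 145·7/20
 = 129/4 + 175/2 + 203/4
 = 341/2
Net = 341/2 - 145 = 51/2

25.5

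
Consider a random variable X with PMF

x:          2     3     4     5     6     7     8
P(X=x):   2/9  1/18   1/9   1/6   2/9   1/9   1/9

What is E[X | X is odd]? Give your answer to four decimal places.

P(X is odd) = 1/18 + 1/6 + 1/9 = 1/3.
E[X | X is odd] = [3·1/18 + 5·1/6 + 7·1/9] / (1/3)
 = 16/9 / (1/3)
 = 16/3

5.3333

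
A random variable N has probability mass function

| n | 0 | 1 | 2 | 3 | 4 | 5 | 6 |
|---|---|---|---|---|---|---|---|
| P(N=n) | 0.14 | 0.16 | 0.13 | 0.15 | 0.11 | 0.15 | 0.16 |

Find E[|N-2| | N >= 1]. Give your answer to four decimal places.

1.8837

P(N >= 1) = 0.16 + 0.13 + 0.15 + 0.11 + 0.15 + 0.16 = 0.86.
E[|N-2| | N >= 1] = [1·0.16 + 0·0.13 + 1·0.15 + 2·0.11 + 3·0.15 + 4·0.16] / 0.86
 = 1.62 / 0.86
 = 81/43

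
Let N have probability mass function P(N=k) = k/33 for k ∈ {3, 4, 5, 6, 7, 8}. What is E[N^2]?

E[N^2] = Σ n^2·P(N=n)
 = 9·1/11 + 16·4/33 + 25·5/33 + 36·2/11 + 49·7/33 + 64·8/33
 = 9/11 + 64/33 + 125/33 + 72/11 + 343/33 + 512/33
 = 39

39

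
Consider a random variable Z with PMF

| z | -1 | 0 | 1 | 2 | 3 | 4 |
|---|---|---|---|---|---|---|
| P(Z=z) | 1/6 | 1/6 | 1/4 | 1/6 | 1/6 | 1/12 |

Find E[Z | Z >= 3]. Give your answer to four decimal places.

P(Z >= 3) = 1/6 + 1/12 = 1/4.
E[Z | Z >= 3] = [3·1/6 + 4·1/12] / (1/4)
 = 5/6 / (1/4)
 = 10/3

3.3333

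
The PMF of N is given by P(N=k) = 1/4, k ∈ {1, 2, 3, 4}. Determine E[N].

E[N] = Σ n·P(N=n)
 = 1·1/4 + 2·1/4 + 3·1/4 + 4·1/4
 = 1/4 + 1/2 + 3/4 + 1
 = 5/2

2.5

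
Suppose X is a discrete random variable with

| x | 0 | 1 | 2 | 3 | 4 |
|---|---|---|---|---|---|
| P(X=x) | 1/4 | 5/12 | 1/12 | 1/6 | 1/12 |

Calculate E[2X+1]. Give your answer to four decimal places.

E[2X+1] = Σ (2x+1)·P(X=x)
 = 1·1/4 + 3·5/12 + 5·1/12 + 7·1/6 + 9·1/12
 = 1/4 + 5/4 + 5/12 + 7/6 + 3/4
 = 23/6

3.8333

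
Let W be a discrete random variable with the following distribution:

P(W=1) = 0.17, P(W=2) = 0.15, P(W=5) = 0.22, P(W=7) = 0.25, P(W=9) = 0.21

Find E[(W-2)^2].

E[(W-2)^2] = Σ (w-2)^2·P(W=w)
 = 1·0.17 + 0·0.15 + 9·0.22 + 25·0.25 + 49·0.21
 = 0.17 + 0 + 1.98 + 6.25 + 10.29
 = 18.69

18.69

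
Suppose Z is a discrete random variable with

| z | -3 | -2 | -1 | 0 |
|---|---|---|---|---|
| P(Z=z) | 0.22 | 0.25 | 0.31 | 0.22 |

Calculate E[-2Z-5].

-2.06

E[-2Z-5] = Σ (-2z-5)·P(Z=z)
 = 1·0.22 + (-1)·0.25 + (-3)·0.31 + (-5)·0.22
 = 0.22 + (-0.25) + (-0.93) + (-1.1)
 = -2.06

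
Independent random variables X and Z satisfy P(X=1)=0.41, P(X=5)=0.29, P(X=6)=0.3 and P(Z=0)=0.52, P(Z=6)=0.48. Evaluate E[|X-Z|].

E[|X-Z|] = Σ_x Σ_z |x-z| · P(X=x)P(Z=z)
 = 1·0.2132 + 5·0.1968 + 5·0.1508 + 1·0.1392 + 6·0.156 + 0·0.144
 = 0.2132 + 0.984 + 0.754 + 0.1392 + 0.936 + 0
 = 3.0264

3.0264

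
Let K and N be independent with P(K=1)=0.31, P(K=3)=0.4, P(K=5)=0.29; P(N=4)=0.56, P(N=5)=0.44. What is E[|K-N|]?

1.8048

E[|K-N|] = Σ_k Σ_n |k-n| · P(K=k)P(N=n)
 = 3·0.1736 + 4·0.1364 + 1·0.224 + 2·0.176 + 1·0.1624 + 0·0.1276
 = 0.5208 + 0.5456 + 0.224 + 0.352 + 0.1624 + 0
 = 1.8048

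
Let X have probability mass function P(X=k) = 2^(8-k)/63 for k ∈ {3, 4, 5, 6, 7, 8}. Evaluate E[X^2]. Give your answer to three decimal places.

16.667

E[X^2] = Σ x^2·P(X=x)
 = 9·32/63 + 16·16/63 + 25·8/63 + 36·4/63 + 49·2/63 + 64·1/63
 = 32/7 + 256/63 + 200/63 + 16/7 + 14/9 + 64/63
 = 50/3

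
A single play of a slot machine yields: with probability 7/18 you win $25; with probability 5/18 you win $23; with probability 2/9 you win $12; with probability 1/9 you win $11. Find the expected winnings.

E[payout] = 25·7/18 + 23·5/18 + 12·2/9 + 11·1/9
 = 175/18 + 115/18 + 8/3 + 11/9
 = 20

20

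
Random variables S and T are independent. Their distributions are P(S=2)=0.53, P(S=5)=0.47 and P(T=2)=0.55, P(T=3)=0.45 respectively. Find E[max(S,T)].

3.6485

E[max(S,T)] = Σ_s Σ_t max(s,t) · P(S=s)P(T=t)
 = 2·0.2915 + 3·0.2385 + 5·0.2585 + 5·0.2115
 = 0.583 + 0.7155 + 1.2925 + 1.0575
 = 3.6485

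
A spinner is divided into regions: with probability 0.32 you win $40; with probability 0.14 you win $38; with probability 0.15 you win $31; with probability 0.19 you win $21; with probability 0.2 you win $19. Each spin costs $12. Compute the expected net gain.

E[payout] = 40·0.32 + 38·0.14 + 31·0.15 + 21·0.19 + 19·0.2
 = 12.8 + 5.32 + 4.65 + 3.99 + 3.8
 = 30.56
Net = 30.56 - 12 = 18.56

18.56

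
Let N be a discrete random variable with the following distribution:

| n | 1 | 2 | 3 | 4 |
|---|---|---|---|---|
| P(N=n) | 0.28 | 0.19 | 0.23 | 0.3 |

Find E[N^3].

27.21

E[N^3] = Σ n^3·P(N=n)
 = 1·0.28 + 8·0.19 + 27·0.23 + 64·0.3
 = 0.28 + 1.52 + 6.21 + 19.2
 = 27.21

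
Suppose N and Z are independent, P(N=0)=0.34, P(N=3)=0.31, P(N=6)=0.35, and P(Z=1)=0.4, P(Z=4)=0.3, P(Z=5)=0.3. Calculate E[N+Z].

E[N+Z] = Σ_n Σ_z (n+z) · P(N=n)P(Z=z)
 = 1·0.136 + 4·0.102 + 5·0.102 + 4·0.124 + 7·0.093 + 8·0.093 + 7·0.14 + 10·0.105 + 11·0.105
 = 0.136 + 0.408 + 0.51 + 0.496 + 0.651 + 0.744 + 0.98 + 1.05 + 1.155
 = 6.13

6.13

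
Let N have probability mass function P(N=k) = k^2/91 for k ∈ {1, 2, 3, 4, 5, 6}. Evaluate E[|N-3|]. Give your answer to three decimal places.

1.978

E[|N-3|] = Σ |n-3|·P(N=n)
 = 2·1/91 + 1·4/91 + 0·9/91 + 1·16/91 + 2·25/91 + 3·36/91
 = 2/91 + 4/91 + 0 + 16/91 + 50/91 + 108/91
 = 180/91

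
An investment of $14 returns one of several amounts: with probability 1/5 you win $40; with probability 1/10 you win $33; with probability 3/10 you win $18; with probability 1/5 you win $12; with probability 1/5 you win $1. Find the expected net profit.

5.3

E[payout] = 40·1/5 + 33·1/10 + 18·3/10 + 12·1/5 + 1·1/5
 = 8 + 33/10 + 27/5 + 12/5 + 1/5
 = 193/10
Net = 193/10 - 14 = 53/10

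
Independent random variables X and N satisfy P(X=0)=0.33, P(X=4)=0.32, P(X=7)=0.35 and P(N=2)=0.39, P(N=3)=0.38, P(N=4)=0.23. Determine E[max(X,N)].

E[max(X,N)] = Σ_x Σ_n max(x,n) · P(X=x)P(N=n)
 = 2·0.1287 + 3·0.1254 + 4·0.0759 + 4·0.1248 + 4·0.1216 + 4·0.0736 + 7·0.1365 + 7·0.133 + 7·0.0805
 = 0.2574 + 0.3762 + 0.3036 + 0.4992 + 0.4864 + 0.2944 + 0.9555 + 0.931 + 0.5635
 = 4.6672

4.6672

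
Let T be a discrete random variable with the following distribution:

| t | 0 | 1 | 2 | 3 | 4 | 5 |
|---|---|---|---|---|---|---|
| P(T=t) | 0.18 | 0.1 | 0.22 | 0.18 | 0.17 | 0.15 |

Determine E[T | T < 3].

P(T < 3) = 0.18 + 0.1 + 0.22 = 0.5.
E[T | T < 3] = [0·0.18 + 1·0.1 + 2·0.22] / 0.5
 = 0.54 / 0.5
 = 27/25

1.08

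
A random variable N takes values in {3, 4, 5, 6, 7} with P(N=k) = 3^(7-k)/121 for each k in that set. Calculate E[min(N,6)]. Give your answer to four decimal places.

E[min(N,6)] = Σ min(n,6)·P(N=n)
 = 3·81/121 + 4·27/121 + 5·9/121 + 6·3/121 + 6·1/121
 = 243/121 + 108/121 + 45/121 + 18/121 + 6/121
 = 420/121

3.4711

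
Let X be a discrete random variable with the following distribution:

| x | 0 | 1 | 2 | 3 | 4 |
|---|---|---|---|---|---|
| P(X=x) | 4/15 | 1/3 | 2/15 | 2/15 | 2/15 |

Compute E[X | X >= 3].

P(X >= 3) = 2/15 + 2/15 = 4/15.
E[X | X >= 3] = [3·2/15 + 4·2/15] / (4/15)
 = 14/15 / (4/15)
 = 7/2

3.5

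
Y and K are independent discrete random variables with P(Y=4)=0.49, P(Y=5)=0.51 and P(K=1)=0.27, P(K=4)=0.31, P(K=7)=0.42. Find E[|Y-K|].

E[|Y-K|] = Σ_y Σ_k |y-k| · P(Y=y)P(K=k)
 = 3·0.1323 + 0·0.1519 + 3·0.2058 + 4·0.1377 + 1·0.1581 + 2·0.2142
 = 0.3969 + 0 + 0.6174 + 0.5508 + 0.1581 + 0.4284
 = 2.1516

2.1516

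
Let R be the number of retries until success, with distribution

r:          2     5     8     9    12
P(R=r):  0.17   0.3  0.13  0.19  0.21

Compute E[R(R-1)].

E[R(R-1)] = Σ r(r-1)·P(R=r)
 = 2·0.17 + 20·0.3 + 56·0.13 + 72·0.19 + 132·0.21
 = 0.34 + 6 + 7.28 + 13.68 + 27.72
 = 55.02

55.02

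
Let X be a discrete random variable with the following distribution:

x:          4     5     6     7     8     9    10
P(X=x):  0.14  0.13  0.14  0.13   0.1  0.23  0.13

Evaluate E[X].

7.13

E[X] = Σ x·P(X=x)
 = 4·0.14 + 5·0.13 + 6·0.14 + 7·0.13 + 8·0.1 + 9·0.23 + 10·0.13
 = 0.56 + 0.65 + 0.84 + 0.91 + 0.8 + 2.07 + 1.3
 = 7.13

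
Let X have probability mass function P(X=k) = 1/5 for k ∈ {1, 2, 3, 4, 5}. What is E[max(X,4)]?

4.2

E[max(X,4)] = Σ max(x,4)·P(X=x)
 = 4·1/5 + 4·1/5 + 4·1/5 + 4·1/5 + 5·1/5
 = 4/5 + 4/5 + 4/5 + 4/5 + 1
 = 21/5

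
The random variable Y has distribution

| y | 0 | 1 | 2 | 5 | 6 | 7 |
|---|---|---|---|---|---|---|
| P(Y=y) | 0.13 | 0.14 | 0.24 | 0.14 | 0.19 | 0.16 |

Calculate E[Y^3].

E[Y^3] = Σ y^3·P(Y=y)
 = 0·0.13 + 1·0.14 + 8·0.24 + 125·0.14 + 216·0.19 + 343·0.16
 = 0 + 0.14 + 1.92 + 17.5 + 41.04 + 54.88
 = 115.48

115.48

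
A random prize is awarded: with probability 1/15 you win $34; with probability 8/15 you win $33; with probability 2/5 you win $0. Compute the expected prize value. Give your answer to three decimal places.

19.867

E[payout] = 34·1/15 + 33·8/15 + 0·2/5
 = 34/15 + 88/5 + 0
 = 298/15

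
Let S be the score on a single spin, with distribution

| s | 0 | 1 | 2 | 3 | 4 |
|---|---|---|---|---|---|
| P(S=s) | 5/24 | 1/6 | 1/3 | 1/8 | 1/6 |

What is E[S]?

E[S] = Σ s·P(S=s)
 = 0·5/24 + 1·1/6 + 2·1/3 + 3·1/8 + 4·1/6
 = 0 + 1/6 + 2/3 + 3/8 + 2/3
 = 15/8

1.875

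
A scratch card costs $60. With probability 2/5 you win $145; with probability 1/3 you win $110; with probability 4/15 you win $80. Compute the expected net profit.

E[payout] = 145·2/5 + 110·1/3 + 80·4/15
 = 58 + 110/3 + 64/3
 = 116
Net = 116 - 60 = 56

56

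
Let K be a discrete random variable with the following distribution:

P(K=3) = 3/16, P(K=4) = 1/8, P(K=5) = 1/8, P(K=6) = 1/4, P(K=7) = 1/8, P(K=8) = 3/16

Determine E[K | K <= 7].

5

P(K <= 7) = 3/16 + 1/8 + 1/8 + 1/4 + 1/8 = 13/16.
E[K | K <= 7] = [3·3/16 + 4·1/8 + 5·1/8 + 6·1/4 + 7·1/8] / (13/16)
 = 65/16 / (13/16)
 = 5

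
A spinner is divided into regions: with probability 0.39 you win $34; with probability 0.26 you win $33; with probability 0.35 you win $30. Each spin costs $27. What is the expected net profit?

5.34

E[payout] = 34·0.39 + 33·0.26 + 30·0.35
 = 13.26 + 8.58 + 10.5
 = 32.34
Net = 32.34 - 27 = 5.34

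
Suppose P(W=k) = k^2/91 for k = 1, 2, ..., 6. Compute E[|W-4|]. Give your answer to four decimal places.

E[|W-4|] = Σ |w-4|·P(W=w)
 = 3·1/91 + 2·4/91 + 1·9/91 + 0·16/91 + 1·25/91 + 2·36/91
 = 3/91 + 8/91 + 9/91 + 0 + 25/91 + 72/91
 = 9/7

1.2857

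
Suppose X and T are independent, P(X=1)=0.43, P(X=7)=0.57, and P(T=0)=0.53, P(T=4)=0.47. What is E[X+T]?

6.3

E[X+T] = Σ_x Σ_t (x+t) · P(X=x)P(T=t)
 = 1·0.2279 + 5·0.2021 + 7·0.3021 + 11·0.2679
 = 0.2279 + 1.0105 + 2.1147 + 2.9469
 = 6.3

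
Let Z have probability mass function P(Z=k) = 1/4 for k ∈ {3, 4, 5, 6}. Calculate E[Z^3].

E[Z^3] = Σ z^3·P(Z=z)
 = 27·1/4 + 64·1/4 + 125·1/4 + 216·1/4
 = 27/4 + 16 + 125/4 + 54
 = 108

108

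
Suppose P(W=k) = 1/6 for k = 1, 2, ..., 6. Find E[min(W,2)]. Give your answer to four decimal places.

E[min(W,2)] = Σ min(w,2)·P(W=w)
 = 1·1/6 + 2·1/6 + 2·1/6 + 2·1/6 + 2·1/6 + 2·1/6
 = 1/6 + 1/3 + 1/3 + 1/3 + 1/3 + 1/3
 = 11/6

1.8333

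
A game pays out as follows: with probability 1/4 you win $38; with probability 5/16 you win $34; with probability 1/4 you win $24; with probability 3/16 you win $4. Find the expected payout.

26.875

E[payout] = 38·1/4 + 34·5/16 + 24·1/4 + 4·3/16
 = 19/2 + 85/8 + 6 + 3/4
 = 215/8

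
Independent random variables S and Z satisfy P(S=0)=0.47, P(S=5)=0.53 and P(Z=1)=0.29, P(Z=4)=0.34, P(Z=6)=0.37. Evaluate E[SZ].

10.2555

E[SZ] = Σ_s Σ_z sz · P(S=s)P(Z=z)
 = 0·0.1363 + 0·0.1598 + 0·0.1739 + 5·0.1537 + 20·0.1802 + 30·0.1961
 = 0 + 0 + 0 + 0.7685 + 3.604 + 5.883
 = 10.2555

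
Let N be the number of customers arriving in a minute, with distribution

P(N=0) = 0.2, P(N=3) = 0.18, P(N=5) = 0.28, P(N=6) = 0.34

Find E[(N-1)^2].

13.9

E[(N-1)^2] = Σ (n-1)^2·P(N=n)
 = 1·0.2 + 4·0.18 + 16·0.28 + 25·0.34
 = 0.2 + 0.72 + 4.48 + 8.5
 = 13.9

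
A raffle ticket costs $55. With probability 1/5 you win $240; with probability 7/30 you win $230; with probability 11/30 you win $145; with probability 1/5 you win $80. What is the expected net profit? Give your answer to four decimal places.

115.8333

E[payout] = 240·1/5 + 230·7/30 + 145·11/30 + 80·1/5
 = 48 + 161/3 + 319/6 + 16
 = 1025/6
Net = 1025/6 - 55 = 695/6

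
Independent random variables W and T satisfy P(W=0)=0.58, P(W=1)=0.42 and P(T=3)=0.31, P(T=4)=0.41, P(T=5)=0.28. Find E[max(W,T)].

E[max(W,T)] = Σ_w Σ_t max(w,t) · P(W=w)P(T=t)
 = 3·0.1798 + 4·0.2378 + 5·0.1624 + 3·0.1302 + 4·0.1722 + 5·0.1176
 = 0.5394 + 0.9512 + 0.812 + 0.3906 + 0.6888 + 0.588
 = 3.97

3.97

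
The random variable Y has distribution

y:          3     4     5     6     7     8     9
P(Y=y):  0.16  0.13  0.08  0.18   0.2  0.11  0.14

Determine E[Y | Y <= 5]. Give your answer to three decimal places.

P(Y <= 5) = 0.16 + 0.13 + 0.08 = 0.37.
E[Y | Y <= 5] = [3·0.16 + 4·0.13 + 5·0.08] / 0.37
 = 1.4 / 0.37
 = 140/37

3.784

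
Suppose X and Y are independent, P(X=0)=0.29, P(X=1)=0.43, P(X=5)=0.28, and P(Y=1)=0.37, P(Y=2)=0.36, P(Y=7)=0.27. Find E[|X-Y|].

2.5836

E[|X-Y|] = Σ_x Σ_y |x-y| · P(X=x)P(Y=y)
 = 1·0.1073 + 2·0.1044 + 7·0.0783 + 0·0.1591 + 1·0.1548 + 6·0.1161 + 4·0.1036 + 3·0.1008 + 2·0.0756
 = 0.1073 + 0.2088 + 0.5481 + 0 + 0.1548 + 0.6966 + 0.4144 + 0.3024 + 0.1512
 = 2.5836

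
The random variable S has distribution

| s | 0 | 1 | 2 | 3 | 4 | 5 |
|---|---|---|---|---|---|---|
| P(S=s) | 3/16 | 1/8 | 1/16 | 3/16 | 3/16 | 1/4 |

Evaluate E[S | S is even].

P(S is even) = 3/16 + 1/16 + 3/16 = 7/16.
E[S | S is even] = [0·3/16 + 2·1/16 + 4·3/16] / (7/16)
 = 7/8 / (7/16)
 = 2

2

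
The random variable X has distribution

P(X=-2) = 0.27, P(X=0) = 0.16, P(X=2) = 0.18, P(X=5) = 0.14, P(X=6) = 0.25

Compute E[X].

E[X] = Σ x·P(X=x)
 = (-2)·0.27 + 0·0.16 + 2·0.18 + 5·0.14 + 6·0.25
 = (-0.54) + 0 + 0.36 + 0.7 + 1.5
 = 2.02

2.02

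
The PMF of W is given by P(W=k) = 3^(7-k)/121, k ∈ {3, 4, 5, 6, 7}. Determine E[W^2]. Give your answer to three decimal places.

E[W^2] = Σ w^2·P(W=w)
 = 9·81/121 + 16·27/121 + 25·9/121 + 36·3/121 + 49·1/121
 = 729/121 + 432/121 + 225/121 + 108/121 + 49/121
 = 1543/121

12.752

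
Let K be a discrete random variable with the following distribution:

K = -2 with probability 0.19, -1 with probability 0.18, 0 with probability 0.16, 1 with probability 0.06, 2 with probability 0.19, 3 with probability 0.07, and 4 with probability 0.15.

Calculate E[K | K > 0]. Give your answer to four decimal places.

P(K > 0) = 0.06 + 0.19 + 0.07 + 0.15 = 0.47.
E[K | K > 0] = [1·0.06 + 2·0.19 + 3·0.07 + 4·0.15] / 0.47
 = 1.25 / 0.47
 = 125/47

2.6596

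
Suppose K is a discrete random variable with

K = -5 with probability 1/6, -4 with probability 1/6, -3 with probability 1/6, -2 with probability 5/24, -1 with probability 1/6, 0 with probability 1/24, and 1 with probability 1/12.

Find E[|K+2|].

E[|K+2|] = Σ |k+2|·P(K=k)
 = 3·1/6 + 2·1/6 + 1·1/6 + 0·5/24 + 1·1/6 + 2·1/24 + 3·1/12
 = 1/2 + 1/3 + 1/6 + 0 + 1/6 + 1/12 + 1/4
 = 3/2

1.5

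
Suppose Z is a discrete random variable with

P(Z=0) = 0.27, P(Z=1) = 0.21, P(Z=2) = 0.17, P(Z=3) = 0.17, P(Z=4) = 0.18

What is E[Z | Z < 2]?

0.4375

P(Z < 2) = 0.27 + 0.21 = 0.48.
E[Z | Z < 2] = [0·0.27 + 1·0.21] / 0.48
 = 0.21 / 0.48
 = 7/16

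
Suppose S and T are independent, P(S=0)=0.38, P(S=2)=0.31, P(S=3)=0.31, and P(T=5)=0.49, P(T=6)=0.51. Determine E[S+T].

7.06

E[S+T] = Σ_s Σ_t (s+t) · P(S=s)P(T=t)
 = 5·0.1862 + 6·0.1938 + 7·0.1519 + 8·0.1581 + 8·0.1519 + 9·0.1581
 = 0.931 + 1.1628 + 1.0633 + 1.2648 + 1.2152 + 1.4229
 = 7.06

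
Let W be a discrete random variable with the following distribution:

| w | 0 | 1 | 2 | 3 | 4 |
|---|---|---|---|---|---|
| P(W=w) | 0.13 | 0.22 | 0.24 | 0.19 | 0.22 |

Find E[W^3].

21.35

E[W^3] = Σ w^3·P(W=w)
 = 0·0.13 + 1·0.22 + 8·0.24 + 27·0.19 + 64·0.22
 = 0 + 0.22 + 1.92 + 5.13 + 14.08
 = 21.35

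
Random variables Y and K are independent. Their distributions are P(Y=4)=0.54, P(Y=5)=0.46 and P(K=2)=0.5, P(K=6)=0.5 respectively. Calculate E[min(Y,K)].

3.23

E[min(Y,K)] = Σ_y Σ_k min(y,k) · P(Y=y)P(K=k)
 = 2·0.27 + 4·0.27 + 2·0.23 + 5·0.23
 = 0.54 + 1.08 + 0.46 + 1.15
 = 3.23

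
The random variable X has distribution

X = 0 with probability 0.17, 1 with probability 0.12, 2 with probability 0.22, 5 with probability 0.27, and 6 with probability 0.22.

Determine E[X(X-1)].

12.44

E[X(X-1)] = Σ x(x-1)·P(X=x)
 = 0·0.17 + 0·0.12 + 2·0.22 + 20·0.27 + 30·0.22
 = 0 + 0 + 0.44 + 5.4 + 6.6
 = 12.44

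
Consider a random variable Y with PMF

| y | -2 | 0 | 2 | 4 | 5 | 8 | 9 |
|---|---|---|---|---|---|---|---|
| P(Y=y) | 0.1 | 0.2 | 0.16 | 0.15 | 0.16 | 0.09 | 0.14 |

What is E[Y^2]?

24.54

E[Y^2] = Σ y^2·P(Y=y)
 = 4·0.1 + 0·0.2 + 4·0.16 + 16·0.15 + 25·0.16 + 64·0.09 + 81·0.14
 = 0.4 + 0 + 0.64 + 2.4 + 4 + 5.76 + 11.34
 = 24.54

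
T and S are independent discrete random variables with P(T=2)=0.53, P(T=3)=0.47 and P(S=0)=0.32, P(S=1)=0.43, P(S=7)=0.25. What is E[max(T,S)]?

3.6025

E[max(T,S)] = Σ_t Σ_s max(t,s) · P(T=t)P(S=s)
 = 2·0.1696 + 2·0.2279 + 7·0.1325 + 3·0.1504 + 3·0.2021 + 7·0.1175
 = 0.3392 + 0.4558 + 0.9275 + 0.4512 + 0.6063 + 0.8225
 = 3.6025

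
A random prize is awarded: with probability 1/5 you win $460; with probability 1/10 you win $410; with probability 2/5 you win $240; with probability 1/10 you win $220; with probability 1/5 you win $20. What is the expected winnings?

255

E[payout] = 460·1/5 + 410·1/10 + 240·2/5 + 220·1/10 + 20·1/5
 = 92 + 41 + 96 + 22 + 4
 = 255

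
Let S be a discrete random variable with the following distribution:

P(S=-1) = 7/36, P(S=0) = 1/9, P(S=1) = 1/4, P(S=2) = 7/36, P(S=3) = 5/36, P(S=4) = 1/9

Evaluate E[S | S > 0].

2.16

P(S > 0) = 1/4 + 7/36 + 5/36 + 1/9 = 25/36.
E[S | S > 0] = [1·1/4 + 2·7/36 + 3·5/36 + 4·1/9] / (25/36)
 = 3/2 / (25/36)
 = 54/25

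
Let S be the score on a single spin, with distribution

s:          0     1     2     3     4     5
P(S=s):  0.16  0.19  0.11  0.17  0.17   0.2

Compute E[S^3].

E[S^3] = Σ s^3·P(S=s)
 = 0·0.16 + 1·0.19 + 8·0.11 + 27·0.17 + 64·0.17 + 125·0.2
 = 0 + 0.19 + 0.88 + 4.59 + 10.88 + 25
 = 41.54

41.54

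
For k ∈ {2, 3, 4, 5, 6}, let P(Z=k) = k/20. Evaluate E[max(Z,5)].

5.3

E[max(Z,5)] = Σ max(z,5)·P(Z=z)
 = 5·1/10 + 5·3/20 + 5·1/5 + 5·1/4 + 6·3/10
 = 1/2 + 3/4 + 1 + 5/4 + 9/5
 = 53/10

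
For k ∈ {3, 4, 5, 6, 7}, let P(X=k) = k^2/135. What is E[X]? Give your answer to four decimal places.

5.7407

E[X] = Σ x·P(X=x)
 = 3·1/15 + 4·16/135 + 5·5/27 + 6·4/15 + 7·49/135
 = 1/5 + 64/135 + 25/27 + 8/5 + 343/135
 = 155/27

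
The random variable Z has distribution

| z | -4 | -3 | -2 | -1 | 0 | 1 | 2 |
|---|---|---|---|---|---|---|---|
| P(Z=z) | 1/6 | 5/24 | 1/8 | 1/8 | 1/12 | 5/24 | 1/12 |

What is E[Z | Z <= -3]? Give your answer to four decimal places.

-3.4444

P(Z <= -3) = 1/6 + 5/24 = 3/8.
E[Z | Z <= -3] = [(-4)·1/6 + (-3)·5/24] / (3/8)
 = -31/24 / (3/8)
 = -31/9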